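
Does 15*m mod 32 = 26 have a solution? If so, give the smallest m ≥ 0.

gcd(15, 32) = 1, so a unique solution mod 32 exists.
15⁻¹ ≡ 15 (mod 32).
m ≡ 15*26 ≡ 6 (mod 32).

6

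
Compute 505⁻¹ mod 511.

By the extended Euclidean algorithm:
511 = 1*505 + 6
505 = 84*6 + 1
6 = 6*1 + 0
gcd(505, 511) = 1, so the inverse exists.
Bézout: 1 = −84*511 + 85*505.
So 505⁻¹ ≡ 85 (mod 511).

85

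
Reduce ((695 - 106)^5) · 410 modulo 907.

563

695 - 106 = 589
(589)^5 ≡ 623 (mod 907)
623 · 410 = 255430 ≡ 563 (mod 907)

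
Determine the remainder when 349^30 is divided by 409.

340

349^1 ≡ 349 (mod 409)
349^2 ≡ 349^2 = 121801 ≡ 328 (mod 409)
349^4 ≡ 328^2 = 107584 ≡ 17 (mod 409)
349^8 ≡ 17^2 = 289 (mod 409)
349^16 ≡ 289^2 = 83521 ≡ 85 (mod 409)
349^30 = 349^16 · 349^8 · 349^4 · 349^2 ≡ 85 · 289 · 17 · 328 (mod 409).
Accumulate the product:
85 · 289 = 24565 ≡ 25
25 · 17 = 425 ≡ 16
16 · 328 = 5248 ≡ 340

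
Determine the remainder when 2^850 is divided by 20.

4

850 in binary is 1101010010, i.e. 850 = 512 + 256 + 64 + 16 + 2.
2^1 ≡ 2 (mod 20)
2^2 ≡ 2^2 = 4 (mod 20)
2^4 ≡ 4^2 = 16 (mod 20)
2^8 ≡ 16^2 = 256 ≡ 16 (mod 20)
2^16 ≡ 16^2 = 256 ≡ 16 (mod 20)
2^32 ≡ 16^2 = 256 ≡ 16 (mod 20)
2^64 ≡ 16^2 = 256 ≡ 16 (mod 20)
2^128 ≡ 16^2 = 256 ≡ 16 (mod 20)
2^256 ≡ 16^2 = 256 ≡ 16 (mod 20)
2^512 ≡ 16^2 = 256 ≡ 16 (mod 20)
2^850 = 2^512 × 2^256 × 2^64 × 2^16 × 2^2 ≡ 16 × 16 × 16 × 16 × 4 (mod 20).
Accumulate the product:
16 × 16 = 256 ≡ 16
16 × 16 = 256 ≡ 16
16 × 16 = 256 ≡ 16
16 × 4 = 64 ≡ 4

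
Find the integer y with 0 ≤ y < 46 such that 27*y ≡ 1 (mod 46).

29

Apply the Euclidean algorithm and back-substitute:
46 = 1×27 + 19
27 = 1×19 + 8
19 = 2×8 + 3
8 = 2×3 + 2
3 = 1×2 + 1
2 = 2×1 + 0
gcd(27, 46) = 1, so the inverse exists.
Back-substitute for 1:
1 = 1×3 − 1×2
  = −1×8 + 3×3
  = 3×19 − 7×8
  = −7×27 + 10×19
  = 10×46 − 17×27
So 27⁻¹ ≡ −17 ≡ 29 (mod 46).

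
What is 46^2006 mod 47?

1

Compute successive squares:
2006 in binary is 11111010110, i.e. 2006 = 1024 + 512 + 256 + 128 + 64 + 16 + 4 + 2.
46^1 ≡ 46 (mod 47)
46^2 ≡ 46^2 = 2116 ≡ 1 (mod 47)
46^4 ≡ 1^2 = 1 (mod 47)
46^8 ≡ 1^2 = 1 (mod 47)
46^16 ≡ 1^2 = 1 (mod 47)
46^32 ≡ 1^2 = 1 (mod 47)
46^64 ≡ 1^2 = 1 (mod 47)
46^128 ≡ 1^2 = 1 (mod 47)
46^256 ≡ 1^2 = 1 (mod 47)
46^512 ≡ 1^2 = 1 (mod 47)
46^1024 ≡ 1^2 = 1 (mod 47)
46^2006 = 46^1024 · 46^512 · 46^256 · 46^128 · 46^64 · 46^16 · 46^4 · 46^2 ≡ 1 · 1 · 1 · 1 · 1 · 1 · 1 · 1 (mod 47).
Accumulate the product:
1 · 1 = 1
1 · 1 = 1
1 · 1 = 1
1 · 1 = 1
1 · 1 = 1
1 · 1 = 1
1 · 1 = 1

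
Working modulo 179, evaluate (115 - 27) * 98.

115 - 27 = 88
88 * 98 = 8624 ≡ 32 (mod 179)

32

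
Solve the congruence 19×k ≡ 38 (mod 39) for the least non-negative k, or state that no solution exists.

gcd(19, 39) = 1, so a unique solution mod 39 exists.
19⁻¹ ≡ 37 (mod 39).
k ≡ 37×38 ≡ 2 (mod 39).

2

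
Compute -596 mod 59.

-596 = -11*59 + 53, so -596 ≡ 53 (mod 59).

53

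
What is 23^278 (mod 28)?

25

Using repeated squaring:
278 in binary is 100010110, i.e. 278 = 256 + 16 + 4 + 2.
23^1 ≡ 23 (mod 28)
23^2 ≡ 23^2 = 529 ≡ 25 (mod 28)
23^4 ≡ 25^2 = 625 ≡ 9 (mod 28)
23^8 ≡ 9^2 = 81 ≡ 25 (mod 28)
23^16 ≡ 25^2 = 625 ≡ 9 (mod 28)
23^32 ≡ 9^2 = 81 ≡ 25 (mod 28)
23^64 ≡ 25^2 = 625 ≡ 9 (mod 28)
23^128 ≡ 9^2 = 81 ≡ 25 (mod 28)
23^256 ≡ 25^2 = 625 ≡ 9 (mod 28)
23^278 = 23^256 · 23^16 · 23^4 · 23^2 ≡ 9 · 9 · 9 · 25 (mod 28).
Accumulate the product:
9 · 9 = 81 ≡ 25
25 · 9 = 225 ≡ 1
1 · 25 = 25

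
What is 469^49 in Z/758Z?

651

Compute successive squares:
49 in binary is 110001, i.e. 49 = 32 + 16 + 1.
469^1 ≡ 469 (mod 758)
469^2 ≡ 469^2 = 219961 ≡ 141 (mod 758)
469^4 ≡ 141^2 = 19881 ≡ 173 (mod 758)
469^8 ≡ 173^2 = 29929 ≡ 367 (mod 758)
469^16 ≡ 367^2 = 134689 ≡ 523 (mod 758)
469^32 ≡ 523^2 = 273529 ≡ 649 (mod 758)
469^49 = 469^32 × 469^16 × 469^1 ≡ 649 × 523 × 469 (mod 758).
Accumulate the product:
649 × 523 = 339427 ≡ 601
601 × 469 = 281869 ≡ 651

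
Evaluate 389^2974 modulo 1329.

2974 in binary is 101110011110, i.e. 2974 = 2048 + 512 + 256 + 128 + 16 + 8 + 4 + 2.
389^1 ≡ 389 (mod 1329)
389^2 ≡ 389^2 = 151321 ≡ 1144 (mod 1329)
389^4 ≡ 1144^2 = 1308736 ≡ 1000 (mod 1329)
389^8 ≡ 1000^2 = 1000000 ≡ 592 (mod 1329)
389^16 ≡ 592^2 = 350464 ≡ 937 (mod 1329)
389^32 ≡ 937^2 = 877969 ≡ 829 (mod 1329)
389^64 ≡ 829^2 = 687241 ≡ 148 (mod 1329)
389^128 ≡ 148^2 = 21904 ≡ 640 (mod 1329)
389^256 ≡ 640^2 = 409600 ≡ 268 (mod 1329)
389^512 ≡ 268^2 = 71824 ≡ 58 (mod 1329)
389^1024 ≡ 58^2 = 3364 ≡ 706 (mod 1329)
389^2048 ≡ 706^2 = 498436 ≡ 61 (mod 1329)
389^2974 = 389^2048 * 389^512 * 389^256 * 389^128 * 389^16 * 389^8 * 389^4 * 389^2 ≡ 61 * 58 * 268 * 640 * 937 * 592 * 1000 * 1144 (mod 1329).
Accumulate the product:
61 * 58 = 3538 ≡ 880
880 * 268 = 235840 ≡ 607
607 * 640 = 388480 ≡ 412
412 * 937 = 386044 ≡ 634
634 * 592 = 375328 ≡ 550
550 * 1000 = 550000 ≡ 1123
1123 * 1144 = 1284712 ≡ 898

898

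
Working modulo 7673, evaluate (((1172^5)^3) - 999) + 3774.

(1172)^5 ≡ 6938 (mod 7673)
(6938)^3 ≡ 4702 (mod 7673)
4702 - 999 = 3703
3703 + 3774 = 7477

7477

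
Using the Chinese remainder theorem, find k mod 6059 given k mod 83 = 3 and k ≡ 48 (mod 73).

3406

83⁻¹ mod 73: 83*22 ≡ 1 (mod 73), so 83⁻¹ ≡ 22.
k = 3 + 83*((48 − 3)*22 mod 73) = 3 + 83*41 = 3406.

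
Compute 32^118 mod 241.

118 in binary is 1110110, i.e. 118 = 64 + 32 + 16 + 4 + 2.
32^1 ≡ 32 (mod 241)
32^2 ≡ 32^2 = 1024 ≡ 60 (mod 241)
32^4 ≡ 60^2 = 3600 ≡ 226 (mod 241)
32^8 ≡ 226^2 = 51076 ≡ 225 (mod 241)
32^16 ≡ 225^2 = 50625 ≡ 15 (mod 241)
32^32 ≡ 15^2 = 225 (mod 241)
32^64 ≡ 225^2 = 50625 ≡ 15 (mod 241)
32^118 = 32^64 · 32^32 · 32^16 · 32^4 · 32^2 ≡ 15 · 225 · 15 · 226 · 60 (mod 241).
Accumulate the product:
15 · 225 = 3375 ≡ 1
1 · 15 = 15
15 · 226 = 3390 ≡ 16
16 · 60 = 960 ≡ 237

237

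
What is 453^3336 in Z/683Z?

By square-and-multiply:
3336 in binary is 110100001000, i.e. 3336 = 2048 + 1024 + 256 + 8.
453^1 ≡ 453 (mod 683)
453^2 ≡ 453^2 = 205209 ≡ 309 (mod 683)
453^4 ≡ 309^2 = 95481 ≡ 544 (mod 683)
453^8 ≡ 544^2 = 295936 ≡ 197 (mod 683)
453^16 ≡ 197^2 = 38809 ≡ 561 (mod 683)
453^32 ≡ 561^2 = 314721 ≡ 541 (mod 683)
453^64 ≡ 541^2 = 292681 ≡ 357 (mod 683)
453^128 ≡ 357^2 = 127449 ≡ 411 (mod 683)
453^256 ≡ 411^2 = 168921 ≡ 220 (mod 683)
453^512 ≡ 220^2 = 48400 ≡ 590 (mod 683)
453^1024 ≡ 590^2 = 348100 ≡ 453 (mod 683)
453^2048 ≡ 453^2 = 205209 ≡ 309 (mod 683)
453^3336 = 453^2048 × 453^1024 × 453^256 × 453^8 ≡ 309 × 453 × 220 × 197 (mod 683).
Accumulate the product:
309 × 453 = 139977 ≡ 645
645 × 220 = 141900 ≡ 519
519 × 197 = 102243 ≡ 476

476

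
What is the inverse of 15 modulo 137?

64

Run the extended Euclidean algorithm:
137 = 9*15 + 2
15 = 7*2 + 1
2 = 2*1 + 0
gcd(15, 137) = 1, so the inverse exists.
Bézout: 1 = −7*137 + 64*15.
So 15⁻¹ ≡ 64 (mod 137).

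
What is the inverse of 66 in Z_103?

64

103 = 1·66 + 37
66 = 1·37 + 29
37 = 1·29 + 8
29 = 3·8 + 5
8 = 1·5 + 3
5 = 1·3 + 2
3 = 1·2 + 1
2 = 2·1 + 0
gcd(66, 103) = 1, so the inverse exists.
Bézout: 1 = 25·103 − 39·66.
So 66⁻¹ ≡ −39 ≡ 64 (mod 103).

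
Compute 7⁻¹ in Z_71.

61

By the extended Euclidean algorithm:
71 = 10*7 + 1
7 = 7*1 + 0
gcd(7, 71) = 1, so the inverse exists.
Back-substitute for 1:
1 = 1*71 − 10*7
So 7⁻¹ ≡ −10 ≡ 61 (mod 71).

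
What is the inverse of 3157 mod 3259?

Run the extended Euclidean algorithm:
3259 = 1·3157 + 102
3157 = 30·102 + 97
102 = 1·97 + 5
97 = 19·5 + 2
5 = 2·2 + 1
2 = 2·1 + 0
gcd(3157, 3259) = 1, so the inverse exists.
Bézout: 1 = 1269·3259 − 1310·3157.
So 3157⁻¹ ≡ −1310 ≡ 1949 (mod 3259).

1949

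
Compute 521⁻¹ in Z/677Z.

230

Apply the Euclidean algorithm and back-substitute:
677 = 1×521 + 156
521 = 3×156 + 53
156 = 2×53 + 50
53 = 1×50 + 3
50 = 16×3 + 2
3 = 1×2 + 1
2 = 2×1 + 0
gcd(521, 677) = 1, so the inverse exists.
Bézout: 1 = −177×677 + 230×521.
So 521⁻¹ ≡ 230 (mod 677).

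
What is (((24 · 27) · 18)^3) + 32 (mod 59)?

24 · 27 = 648 ≡ 58 (mod 59)
58 · 18 = 1044 ≡ 41 (mod 59)
(41)^3 ≡ 9 (mod 59)
9 + 32 = 41

41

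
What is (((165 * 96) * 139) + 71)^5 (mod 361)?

327

165 * 96 = 15840 ≡ 317 (mod 361)
317 * 139 = 44063 ≡ 21 (mod 361)
21 + 71 = 92
(92)^5 ≡ 327 (mod 361)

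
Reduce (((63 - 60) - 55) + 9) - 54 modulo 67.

37

63 - 60 = 3
3 - 55 = -52 ≡ 15 (mod 67)
15 + 9 = 24
24 - 54 = -30 ≡ 37 (mod 67)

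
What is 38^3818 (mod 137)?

Compute successive squares:
38^1 ≡ 38 (mod 137)
38^2 ≡ 38^2 = 1444 ≡ 74 (mod 137)
38^4 ≡ 74^2 = 5476 ≡ 133 (mod 137)
38^8 ≡ 133^2 = 17689 ≡ 16 (mod 137)
38^16 ≡ 16^2 = 256 ≡ 119 (mod 137)
38^32 ≡ 119^2 = 14161 ≡ 50 (mod 137)
38^64 ≡ 50^2 = 2500 ≡ 34 (mod 137)
38^128 ≡ 34^2 = 1156 ≡ 60 (mod 137)
38^256 ≡ 60^2 = 3600 ≡ 38 (mod 137)
38^512 ≡ 38^2 = 1444 ≡ 74 (mod 137)
38^1024 ≡ 74^2 = 5476 ≡ 133 (mod 137)
38^2048 ≡ 133^2 = 17689 ≡ 16 (mod 137)
38^3818 = 38^2048 × 38^1024 × 38^512 × 38^128 × 38^64 × 38^32 × 38^8 × 38^2 ≡ 16 × 133 × 74 × 60 × 34 × 50 × 16 × 74 (mod 137).
Accumulate the product:
16 × 133 = 2128 ≡ 73
73 × 74 = 5402 ≡ 59
59 × 60 = 3540 ≡ 115
115 × 34 = 3910 ≡ 74
74 × 50 = 3700 ≡ 1
1 × 16 = 16
16 × 74 = 1184 ≡ 88

88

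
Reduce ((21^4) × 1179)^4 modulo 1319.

634

(21)^4 ≡ 588 (mod 1319)
588 × 1179 = 693252 ≡ 777 (mod 1319)
(777)^4 ≡ 634 (mod 1319)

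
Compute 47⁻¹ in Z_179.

179 = 3×47 + 38
47 = 1×38 + 9
38 = 4×9 + 2
9 = 4×2 + 1
2 = 2×1 + 0
gcd(47, 179) = 1, so the inverse exists.
Bézout: 1 = −21×179 + 80×47.
So 47⁻¹ ≡ 80 (mod 179).

80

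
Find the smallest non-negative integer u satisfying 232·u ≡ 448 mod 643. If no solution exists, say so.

gcd(232, 643) = 1, so a unique solution mod 643 exists.
232⁻¹ ≡ 546 (mod 643).
u ≡ 546·448 ≡ 268 (mod 643).

268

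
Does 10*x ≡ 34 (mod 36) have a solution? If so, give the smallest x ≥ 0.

gcd(10, 36) = 2, and 2 | 34, so solutions exist.
Divide through by 2: 5*x mod 18 = 17.
5⁻¹ ≡ 11 (mod 18).
x ≡ 11*17 ≡ 7 (mod 18).
The smallest non-negative solution is x = 7.

7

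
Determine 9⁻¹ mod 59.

46

Apply the Euclidean algorithm and back-substitute:
59 = 6·9 + 5
9 = 1·5 + 4
5 = 1·4 + 1
4 = 4·1 + 0
gcd(9, 59) = 1, so the inverse exists.
Bézout: 1 = 2·59 − 13·9.
So 9⁻¹ ≡ −13 ≡ 46 (mod 59).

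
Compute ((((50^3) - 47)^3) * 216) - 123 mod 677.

(50)^3 ≡ 432 (mod 677)
432 - 47 = 385
(385)^3 ≡ 264 (mod 677)
264 * 216 = 57024 ≡ 156 (mod 677)
156 - 123 = 33

33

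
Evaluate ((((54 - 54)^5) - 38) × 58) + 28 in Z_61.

54 - 54 = 0
(0)^5 ≡ 0 (mod 61)
0 - 38 = -38 ≡ 23 (mod 61)
23 × 58 = 1334 ≡ 53 (mod 61)
53 + 28 = 81 ≡ 20 (mod 61)

20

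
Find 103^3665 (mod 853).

3665 in binary is 111001010001, i.e. 3665 = 2048 + 1024 + 512 + 64 + 16 + 1.
103^1 ≡ 103 (mod 853)
103^2 ≡ 103^2 = 10609 ≡ 373 (mod 853)
103^4 ≡ 373^2 = 139129 ≡ 90 (mod 853)
103^8 ≡ 90^2 = 8100 ≡ 423 (mod 853)
103^16 ≡ 423^2 = 178929 ≡ 652 (mod 853)
103^32 ≡ 652^2 = 425104 ≡ 310 (mod 853)
103^64 ≡ 310^2 = 96100 ≡ 564 (mod 853)
103^128 ≡ 564^2 = 318096 ≡ 780 (mod 853)
103^256 ≡ 780^2 = 608400 ≡ 211 (mod 853)
103^512 ≡ 211^2 = 44521 ≡ 165 (mod 853)
103^1024 ≡ 165^2 = 27225 ≡ 782 (mod 853)
103^2048 ≡ 782^2 = 611524 ≡ 776 (mod 853)
103^3665 = 103^2048 × 103^1024 × 103^512 × 103^64 × 103^16 × 103^1 ≡ 776 × 782 × 165 × 564 × 652 × 103 (mod 853).
Accumulate the product:
776 × 782 = 606832 ≡ 349
349 × 165 = 57585 ≡ 434
434 × 564 = 244776 ≡ 818
818 × 652 = 533336 ≡ 211
211 × 103 = 21733 ≡ 408

408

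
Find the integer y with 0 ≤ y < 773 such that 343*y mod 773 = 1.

Apply the Euclidean algorithm and back-substitute:
773 = 2*343 + 87
343 = 3*87 + 82
87 = 1*82 + 5
82 = 16*5 + 2
5 = 2*2 + 1
2 = 2*1 + 0
gcd(343, 773) = 1, so the inverse exists.
Back-substitute for 1:
1 = 1*5 − 2*2
  = −2*82 + 33*5
  = 33*87 − 35*82
  = −35*343 + 138*87
  = 138*773 − 311*343
So 343⁻¹ ≡ −311 ≡ 462 (mod 773).

462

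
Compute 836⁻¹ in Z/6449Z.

54

By the extended Euclidean algorithm:
6449 = 7*836 + 597
836 = 1*597 + 239
597 = 2*239 + 119
239 = 2*119 + 1
119 = 119*1 + 0
gcd(836, 6449) = 1, so the inverse exists.
Back-substitute for 1:
1 = 1*239 − 2*119
  = −2*597 + 5*239
  = 5*836 − 7*597
  = −7*6449 + 54*836
So 836⁻¹ ≡ 54 (mod 6449).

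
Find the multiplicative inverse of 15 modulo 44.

3

44 = 2*15 + 14
15 = 1*14 + 1
14 = 14*1 + 0
gcd(15, 44) = 1, so the inverse exists.
Bézout: 1 = −1*44 + 3*15.
So 15⁻¹ ≡ 3 (mod 44).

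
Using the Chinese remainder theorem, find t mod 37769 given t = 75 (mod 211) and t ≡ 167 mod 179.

14845

211⁻¹ mod 179: 211*28 ≡ 1 (mod 179), so 211⁻¹ ≡ 28.
t = 75 + 211*((167 − 75)*28 mod 179) = 75 + 211*70 = 14845.
Check: 14845 mod 211 = 75, 14845 mod 179 = 167. ✓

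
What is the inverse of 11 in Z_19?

7

By the extended Euclidean algorithm:
19 = 1*11 + 8
11 = 1*8 + 3
8 = 2*3 + 2
3 = 1*2 + 1
2 = 2*1 + 0
gcd(11, 19) = 1, so the inverse exists.
Bézout: 1 = −4*19 + 7*11.
So 11⁻¹ ≡ 7 (mod 19).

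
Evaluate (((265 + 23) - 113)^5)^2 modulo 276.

133

265 + 23 = 288 ≡ 12 (mod 276)
12 - 113 = -101 ≡ 175 (mod 276)
(175)^5 ≡ 199 (mod 276)
(199)^2 ≡ 133 (mod 276)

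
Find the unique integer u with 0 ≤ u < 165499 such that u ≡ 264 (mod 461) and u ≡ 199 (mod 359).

461⁻¹ mod 359: 461*88 ≡ 1 (mod 359), so 461⁻¹ ≡ 88.
u = 264 + 461*((199 − 264)*88 mod 359) = 264 + 461*24 = 11328.
Check: 11328 mod 461 = 264, 11328 mod 359 = 199. ✓

11328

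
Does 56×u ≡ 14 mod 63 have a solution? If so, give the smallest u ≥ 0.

gcd(56, 63) = 7, and 7 | 14, so solutions exist.
Divide through by 7: 8×u ≡ 2 (mod 9).
8⁻¹ ≡ 8 (mod 9).
u ≡ 8×2 ≡ 7 (mod 9).
The smallest non-negative solution is u = 7.

7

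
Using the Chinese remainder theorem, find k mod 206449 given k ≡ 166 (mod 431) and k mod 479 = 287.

431⁻¹ mod 479: 431*469 ≡ 1 (mod 479), so 431⁻¹ ≡ 469.
k = 166 + 431*((287 − 166)*469 mod 479) = 166 + 431*227 = 98003.
Check: 98003 mod 431 = 166, 98003 mod 479 = 287. ✓

98003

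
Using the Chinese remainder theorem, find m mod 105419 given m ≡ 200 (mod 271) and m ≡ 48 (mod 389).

271⁻¹ mod 389: 271×89 ≡ 1 (mod 389), so 271⁻¹ ≡ 89.
m = 200 + 271×((48 − 200)×89 mod 389) = 200 + 271×87 = 23777.

23777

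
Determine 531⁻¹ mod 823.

823 = 1·531 + 292
531 = 1·292 + 239
292 = 1·239 + 53
239 = 4·53 + 27
53 = 1·27 + 26
27 = 1·26 + 1
26 = 26·1 + 0
gcd(531, 823) = 1, so the inverse exists.
Back-substitute for 1:
1 = 1·27 − 1·26
  = −1·53 + 2·27
  = 2·239 − 9·53
  = −9·292 + 11·239
  = 11·531 − 20·292
  = −20·823 + 31·531
So 531⁻¹ ≡ 31 (mod 823).

31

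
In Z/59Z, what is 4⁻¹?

15

Apply the Euclidean algorithm and back-substitute:
59 = 14*4 + 3
4 = 1*3 + 1
3 = 3*1 + 0
gcd(4, 59) = 1, so the inverse exists.
Bézout: 1 = −1*59 + 15*4.
So 4⁻¹ ≡ 15 (mod 59).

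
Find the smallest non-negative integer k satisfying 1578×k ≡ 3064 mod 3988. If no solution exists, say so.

gcd(1578, 3988) = 2, and 2 | 3064, so solutions exist.
Divide through by 2: 789×k = 1532 (mod 1994).
789⁻¹ ≡ 139 (mod 1994).
k ≡ 139×1532 ≡ 1584 (mod 1994).
The smallest non-negative solution is k = 1584.

1584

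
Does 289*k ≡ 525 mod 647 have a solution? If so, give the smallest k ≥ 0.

463

gcd(289, 647) = 1, so a unique solution mod 647 exists.
289⁻¹ ≡ 150 (mod 647).
k ≡ 150*525 ≡ 463 (mod 647).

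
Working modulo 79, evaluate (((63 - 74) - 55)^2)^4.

63 - 74 = -11 ≡ 68 (mod 79)
68 - 55 = 13
(13)^2 ≡ 11 (mod 79)
(11)^4 ≡ 26 (mod 79)

26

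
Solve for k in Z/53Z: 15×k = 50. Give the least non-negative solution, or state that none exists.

21

gcd(15, 53) = 1, so a unique solution mod 53 exists.
15⁻¹ ≡ 46 (mod 53).
k ≡ 46×50 ≡ 21 (mod 53).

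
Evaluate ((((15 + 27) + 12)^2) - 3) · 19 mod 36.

15 + 27 = 42 ≡ 6 (mod 36)
6 + 12 = 18
(18)^2 ≡ 0 (mod 36)
0 - 3 = -3 ≡ 33 (mod 36)
33 · 19 = 627 ≡ 15 (mod 36)

15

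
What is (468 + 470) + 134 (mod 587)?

468 + 470 = 938 ≡ 351 (mod 587)
351 + 134 = 485

485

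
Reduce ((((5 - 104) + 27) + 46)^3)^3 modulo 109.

46

5 - 104 = -99 ≡ 10 (mod 109)
10 + 27 = 37
37 + 46 = 83
(83)^3 ≡ 82 (mod 109)
(82)^3 ≡ 46 (mod 109)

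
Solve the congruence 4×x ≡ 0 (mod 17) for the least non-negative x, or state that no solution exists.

0

gcd(4, 17) = 1, so a unique solution mod 17 exists.
4⁻¹ ≡ 13 (mod 17).
x ≡ 13×0 ≡ 0 (mod 17).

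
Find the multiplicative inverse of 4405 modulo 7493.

5661

7493 = 1×4405 + 3088
4405 = 1×3088 + 1317
3088 = 2×1317 + 454
1317 = 2×454 + 409
454 = 1×409 + 45
409 = 9×45 + 4
45 = 11×4 + 1
4 = 4×1 + 0
gcd(4405, 7493) = 1, so the inverse exists.
Bézout: 1 = 1077×7493 − 1832×4405.
So 4405⁻¹ ≡ −1832 ≡ 5661 (mod 7493).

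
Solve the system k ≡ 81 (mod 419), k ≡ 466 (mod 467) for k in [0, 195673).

419⁻¹ mod 467: 419*107 ≡ 1 (mod 467), so 419⁻¹ ≡ 107.
k = 81 + 419*((466 − 81)*107 mod 467) = 81 + 419*99 = 41562.
Check: 41562 mod 419 = 81, 41562 mod 467 = 466. ✓

41562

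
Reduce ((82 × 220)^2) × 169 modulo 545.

15

82 × 220 = 18040 ≡ 55 (mod 545)
(55)^2 ≡ 300 (mod 545)
300 × 169 = 50700 ≡ 15 (mod 545)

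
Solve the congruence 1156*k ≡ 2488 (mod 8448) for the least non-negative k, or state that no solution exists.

gcd(1156, 8448) = 4, and 4 | 2488, so solutions exist.
Divide through by 4: 289*k = 622 (mod 2112).
289⁻¹ ≡ 2017 (mod 2112).
k ≡ 2017*622 ≡ 46 (mod 2112).
The smallest non-negative solution is k = 46.

46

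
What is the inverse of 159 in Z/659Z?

By the extended Euclidean algorithm:
659 = 4·159 + 23
159 = 6·23 + 21
23 = 1·21 + 2
21 = 10·2 + 1
2 = 2·1 + 0
gcd(159, 659) = 1, so the inverse exists.
Back-substitute for 1:
1 = 1·21 − 10·2
  = −10·23 + 11·21
  = 11·159 − 76·23
  = −76·659 + 315·159
So 159⁻¹ ≡ 315 (mod 659).

315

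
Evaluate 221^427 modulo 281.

89

221^1 ≡ 221 (mod 281)
221^2 ≡ 221^2 = 48841 ≡ 228 (mod 281)
221^4 ≡ 228^2 = 51984 ≡ 280 (mod 281)
221^8 ≡ 280^2 = 78400 ≡ 1 (mod 281)
221^16 ≡ 1^2 = 1 (mod 281)
221^32 ≡ 1^2 = 1 (mod 281)
221^64 ≡ 1^2 = 1 (mod 281)
221^128 ≡ 1^2 = 1 (mod 281)
221^256 ≡ 1^2 = 1 (mod 281)
221^427 = 221^256 * 221^128 * 221^32 * 221^8 * 221^2 * 221^1 ≡ 1 * 1 * 1 * 1 * 228 * 221 (mod 281).
Accumulate the product:
1 * 1 = 1
1 * 1 = 1
1 * 1 = 1
1 * 228 = 228
228 * 221 = 50388 ≡ 89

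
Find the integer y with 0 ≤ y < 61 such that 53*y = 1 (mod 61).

61 = 1*53 + 8
53 = 6*8 + 5
8 = 1*5 + 3
5 = 1*3 + 2
3 = 1*2 + 1
2 = 2*1 + 0
gcd(53, 61) = 1, so the inverse exists.
Back-substitute for 1:
1 = 1*3 − 1*2
  = −1*5 + 2*3
  = 2*8 − 3*5
  = −3*53 + 20*8
  = 20*61 − 23*53
So 53⁻¹ ≡ −23 ≡ 38 (mod 61).

38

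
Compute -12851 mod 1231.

690

-12851 = -11·1231 + 690, so -12851 ≡ 690 (mod 1231).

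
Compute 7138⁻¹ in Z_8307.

By the extended Euclidean algorithm:
8307 = 1×7138 + 1169
7138 = 6×1169 + 124
1169 = 9×124 + 53
124 = 2×53 + 18
53 = 2×18 + 17
18 = 1×17 + 1
17 = 17×1 + 0
gcd(7138, 8307) = 1, so the inverse exists.
Bézout: 1 = −403×8307 + 469×7138.
So 7138⁻¹ ≡ 469 (mod 8307).

469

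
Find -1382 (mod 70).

18

-1382 = -20*70 + 18, so -1382 ≡ 18 (mod 70).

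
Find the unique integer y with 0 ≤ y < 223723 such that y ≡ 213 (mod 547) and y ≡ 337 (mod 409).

130399

547⁻¹ mod 409: 547×246 ≡ 1 (mod 409), so 547⁻¹ ≡ 246.
y = 213 + 547×((337 − 213)×246 mod 409) = 213 + 547×238 = 130399.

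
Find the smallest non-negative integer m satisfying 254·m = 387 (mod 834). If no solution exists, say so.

no solution

gcd(254, 834) = 2, and 2 does not divide 387.
So the congruence has no solution.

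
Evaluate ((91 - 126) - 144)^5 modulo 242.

109

91 - 126 = -35 ≡ 207 (mod 242)
207 - 144 = 63
(63)^5 ≡ 109 (mod 242)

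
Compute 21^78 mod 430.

21

Compute successive squares:
78 in binary is 1001110, i.e. 78 = 64 + 8 + 4 + 2.
21^1 ≡ 21 (mod 430)
21^2 ≡ 21^2 = 441 ≡ 11 (mod 430)
21^4 ≡ 11^2 = 121 (mod 430)
21^8 ≡ 121^2 = 14641 ≡ 21 (mod 430)
21^16 ≡ 21^2 = 441 ≡ 11 (mod 430)
21^32 ≡ 11^2 = 121 (mod 430)
21^64 ≡ 121^2 = 14641 ≡ 21 (mod 430)
21^78 = 21^64 · 21^8 · 21^4 · 21^2 ≡ 21 · 21 · 121 · 11 (mod 430).
Accumulate the product:
21 · 21 = 441 ≡ 11
11 · 121 = 1331 ≡ 41
41 · 11 = 451 ≡ 21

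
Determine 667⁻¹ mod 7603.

By the extended Euclidean algorithm:
7603 = 11×667 + 266
667 = 2×266 + 135
266 = 1×135 + 131
135 = 1×131 + 4
131 = 32×4 + 3
4 = 1×3 + 1
3 = 3×1 + 0
gcd(667, 7603) = 1, so the inverse exists.
Back-substitute for 1:
1 = 1×4 − 1×3
  = −1×131 + 33×4
  = 33×135 − 34×131
  = −34×266 + 67×135
  = 67×667 − 168×266
  = −168×7603 + 1915×667
So 667⁻¹ ≡ 1915 (mod 7603).

1915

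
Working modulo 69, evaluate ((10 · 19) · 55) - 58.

10 · 19 = 190 ≡ 52 (mod 69)
52 · 55 = 2860 ≡ 31 (mod 69)
31 - 58 = -27 ≡ 42 (mod 69)

42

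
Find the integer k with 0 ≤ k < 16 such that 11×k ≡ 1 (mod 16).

3

Run the extended Euclidean algorithm:
16 = 1*11 + 5
11 = 2*5 + 1
5 = 5*1 + 0
gcd(11, 16) = 1, so the inverse exists.
Bézout: 1 = −2*16 + 3*11.
So 11⁻¹ ≡ 3 (mod 16).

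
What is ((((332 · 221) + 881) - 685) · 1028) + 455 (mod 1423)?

178

332 · 221 = 73372 ≡ 799 (mod 1423)
799 + 881 = 1680 ≡ 257 (mod 1423)
257 - 685 = -428 ≡ 995 (mod 1423)
995 · 1028 = 1022860 ≡ 1146 (mod 1423)
1146 + 455 = 1601 ≡ 178 (mod 1423)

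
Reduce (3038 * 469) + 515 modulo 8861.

7577

3038 * 469 = 1424822 ≡ 7062 (mod 8861)
7062 + 515 = 7577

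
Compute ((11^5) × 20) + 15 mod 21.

13

(11)^5 ≡ 2 (mod 21)
2 × 20 = 40 ≡ 19 (mod 21)
19 + 15 = 34 ≡ 13 (mod 21)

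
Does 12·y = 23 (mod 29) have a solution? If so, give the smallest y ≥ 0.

gcd(12, 29) = 1, so a unique solution mod 29 exists.
12⁻¹ ≡ 17 (mod 29).
y ≡ 17·23 ≡ 14 (mod 29).

14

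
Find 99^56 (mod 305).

Compute successive squares:
99^1 ≡ 99 (mod 305)
99^2 ≡ 99^2 = 9801 ≡ 41 (mod 305)
99^4 ≡ 41^2 = 1681 ≡ 156 (mod 305)
99^8 ≡ 156^2 = 24336 ≡ 241 (mod 305)
99^16 ≡ 241^2 = 58081 ≡ 131 (mod 305)
99^32 ≡ 131^2 = 17161 ≡ 81 (mod 305)
99^56 = 99^32 * 99^16 * 99^8 ≡ 81 * 131 * 241 (mod 305).
Accumulate the product:
81 * 131 = 10611 ≡ 241
241 * 241 = 58081 ≡ 131

131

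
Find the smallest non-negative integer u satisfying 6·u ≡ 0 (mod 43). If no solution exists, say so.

gcd(6, 43) = 1, so a unique solution mod 43 exists.
6⁻¹ ≡ 36 (mod 43).
u ≡ 36·0 ≡ 0 (mod 43).

0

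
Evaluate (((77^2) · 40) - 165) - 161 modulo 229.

(77)^2 ≡ 204 (mod 229)
204 · 40 = 8160 ≡ 145 (mod 229)
145 - 165 = -20 ≡ 209 (mod 229)
209 - 161 = 48

48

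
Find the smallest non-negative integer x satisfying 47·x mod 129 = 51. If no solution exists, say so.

45

gcd(47, 129) = 1, so a unique solution mod 129 exists.
47⁻¹ ≡ 11 (mod 129).
x ≡ 11·51 ≡ 45 (mod 129).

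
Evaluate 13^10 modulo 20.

Using repeated squaring:
10 in binary is 1010, i.e. 10 = 8 + 2.
13^1 ≡ 13 (mod 20)
13^2 ≡ 13^2 = 169 ≡ 9 (mod 20)
13^4 ≡ 9^2 = 81 ≡ 1 (mod 20)
13^8 ≡ 1^2 = 1 (mod 20)
13^10 = 13^8 * 13^2 ≡ 1 * 9 (mod 20).
1 * 9 = 9 ≡ 9 (mod 20).

9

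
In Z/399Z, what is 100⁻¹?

4

Apply the Euclidean algorithm and back-substitute:
399 = 3×100 + 99
100 = 1×99 + 1
99 = 99×1 + 0
gcd(100, 399) = 1, so the inverse exists.
Back-substitute for 1:
1 = 1×100 − 1×99
  = −1×399 + 4×100
So 100⁻¹ ≡ 4 (mod 399).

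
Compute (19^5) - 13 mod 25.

(19)^5 ≡ 24 (mod 25)
24 - 13 = 11

11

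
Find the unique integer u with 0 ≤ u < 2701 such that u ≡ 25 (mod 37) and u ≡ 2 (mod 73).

1024

37⁻¹ mod 73: 37·2 ≡ 1 (mod 73), so 37⁻¹ ≡ 2.
u = 25 + 37·((2 − 25)·2 mod 73) = 25 + 37·27 = 1024.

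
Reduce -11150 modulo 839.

596

-11150 = -14*839 + 596, so -11150 ≡ 596 (mod 839).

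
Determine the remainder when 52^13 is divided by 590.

232

Using repeated squaring:
52^1 ≡ 52 (mod 590)
52^2 ≡ 52^2 = 2704 ≡ 344 (mod 590)
52^4 ≡ 344^2 = 118336 ≡ 336 (mod 590)
52^8 ≡ 336^2 = 112896 ≡ 206 (mod 590)
52^13 = 52^8 × 52^4 × 52^1 ≡ 206 × 336 × 52 (mod 590).
Accumulate the product:
206 × 336 = 69216 ≡ 186
186 × 52 = 9672 ≡ 232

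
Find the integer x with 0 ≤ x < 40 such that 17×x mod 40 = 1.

Apply the Euclidean algorithm and back-substitute:
40 = 2*17 + 6
17 = 2*6 + 5
6 = 1*5 + 1
5 = 5*1 + 0
gcd(17, 40) = 1, so the inverse exists.
Bézout: 1 = 3*40 − 7*17.
So 17⁻¹ ≡ −7 ≡ 33 (mod 40).

33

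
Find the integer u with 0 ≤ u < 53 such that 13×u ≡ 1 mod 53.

49

Apply the Euclidean algorithm and back-substitute:
53 = 4*13 + 1
13 = 13*1 + 0
gcd(13, 53) = 1, so the inverse exists.
Back-substitute for 1:
1 = 1*53 − 4*13
So 13⁻¹ ≡ −4 ≡ 49 (mod 53).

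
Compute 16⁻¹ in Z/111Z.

111 = 6×16 + 15
16 = 1×15 + 1
15 = 15×1 + 0
gcd(16, 111) = 1, so the inverse exists.
Bézout: 1 = −1×111 + 7×16.
So 16⁻¹ ≡ 7 (mod 111).

7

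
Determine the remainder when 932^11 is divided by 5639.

140

932^1 ≡ 932 (mod 5639)
932^2 ≡ 932^2 = 868624 ≡ 218 (mod 5639)
932^4 ≡ 218^2 = 47524 ≡ 2412 (mod 5639)
932^8 ≡ 2412^2 = 5817744 ≡ 3935 (mod 5639)
932^11 = 932^8 * 932^2 * 932^1 ≡ 3935 * 218 * 932 (mod 5639).
Accumulate the product:
3935 * 218 = 857830 ≡ 702
702 * 932 = 654264 ≡ 140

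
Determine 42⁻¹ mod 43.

42

Apply the Euclidean algorithm and back-substitute:
43 = 1·42 + 1
42 = 42·1 + 0
gcd(42, 43) = 1, so the inverse exists.
Bézout: 1 = 1·43 − 1·42.
So 42⁻¹ ≡ −1 ≡ 42 (mod 43).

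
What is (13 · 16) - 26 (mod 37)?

13 · 16 = 208 ≡ 23 (mod 37)
23 - 26 = -3 ≡ 34 (mod 37)

34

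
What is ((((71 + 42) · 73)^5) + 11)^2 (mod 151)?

71 + 42 = 113
113 · 73 = 8249 ≡ 95 (mod 151)
(95)^5 ≡ 105 (mod 151)
105 + 11 = 116
(116)^2 ≡ 17 (mod 151)

17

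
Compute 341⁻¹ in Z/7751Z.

6319

7751 = 22*341 + 249
341 = 1*249 + 92
249 = 2*92 + 65
92 = 1*65 + 27
65 = 2*27 + 11
27 = 2*11 + 5
11 = 2*5 + 1
5 = 5*1 + 0
gcd(341, 7751) = 1, so the inverse exists.
Back-substitute for 1:
1 = 1*11 − 2*5
  = −2*27 + 5*11
  = 5*65 − 12*27
  = −12*92 + 17*65
  = 17*249 − 46*92
  = −46*341 + 63*249
  = 63*7751 − 1432*341
So 341⁻¹ ≡ −1432 ≡ 6319 (mod 7751).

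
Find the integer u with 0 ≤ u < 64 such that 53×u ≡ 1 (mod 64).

Apply the Euclidean algorithm and back-substitute:
64 = 1·53 + 11
53 = 4·11 + 9
11 = 1·9 + 2
9 = 4·2 + 1
2 = 2·1 + 0
gcd(53, 64) = 1, so the inverse exists.
Bézout: 1 = −24·64 + 29·53.
So 53⁻¹ ≡ 29 (mod 64).

29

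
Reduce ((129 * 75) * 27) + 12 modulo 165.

42

129 * 75 = 9675 ≡ 105 (mod 165)
105 * 27 = 2835 ≡ 30 (mod 165)
30 + 12 = 42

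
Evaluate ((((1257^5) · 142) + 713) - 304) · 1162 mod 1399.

952

(1257)^5 ≡ 162 (mod 1399)
162 · 142 = 23004 ≡ 620 (mod 1399)
620 + 713 = 1333
1333 - 304 = 1029
1029 · 1162 = 1195698 ≡ 952 (mod 1399)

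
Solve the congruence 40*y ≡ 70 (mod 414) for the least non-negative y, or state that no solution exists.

157

gcd(40, 414) = 2, and 2 | 70, so solutions exist.
Divide through by 2: 20*y ≡ 35 (mod 207).
20⁻¹ ≡ 176 (mod 207).
y ≡ 176*35 ≡ 157 (mod 207).
The smallest non-negative solution is y = 157.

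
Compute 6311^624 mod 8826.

By square-and-multiply:
6311^1 ≡ 6311 (mod 8826)
6311^2 ≡ 6311^2 = 39828721 ≡ 5809 (mod 8826)
6311^4 ≡ 5809^2 = 33744481 ≡ 2683 (mod 8826)
6311^8 ≡ 2683^2 = 7198489 ≡ 5299 (mod 8826)
6311^16 ≡ 5299^2 = 28079401 ≡ 3895 (mod 8826)
6311^32 ≡ 3895^2 = 15171025 ≡ 7957 (mod 8826)
6311^64 ≡ 7957^2 = 63313849 ≡ 4951 (mod 8826)
6311^128 ≡ 4951^2 = 24512401 ≡ 2599 (mod 8826)
6311^256 ≡ 2599^2 = 6754801 ≡ 2911 (mod 8826)
6311^512 ≡ 2911^2 = 8473921 ≡ 961 (mod 8826)
6311^624 = 6311^512 * 6311^64 * 6311^32 * 6311^16 ≡ 961 * 4951 * 7957 * 3895 (mod 8826).
Accumulate the product:
961 * 4951 = 4757911 ≡ 697
697 * 7957 = 5546029 ≡ 3301
3301 * 3895 = 12857395 ≡ 6739

6739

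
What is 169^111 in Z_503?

233

Using repeated squaring:
111 in binary is 1101111, i.e. 111 = 64 + 32 + 8 + 4 + 2 + 1.
169^1 ≡ 169 (mod 503)
169^2 ≡ 169^2 = 28561 ≡ 393 (mod 503)
169^4 ≡ 393^2 = 154449 ≡ 28 (mod 503)
169^8 ≡ 28^2 = 784 ≡ 281 (mod 503)
169^16 ≡ 281^2 = 78961 ≡ 493 (mod 503)
169^32 ≡ 493^2 = 243049 ≡ 100 (mod 503)
169^64 ≡ 100^2 = 10000 ≡ 443 (mod 503)
169^111 = 169^64 · 169^32 · 169^8 · 169^4 · 169^2 · 169^1 ≡ 443 · 100 · 281 · 28 · 393 · 169 (mod 503).
Accumulate the product:
443 · 100 = 44300 ≡ 36
36 · 281 = 10116 ≡ 56
56 · 28 = 1568 ≡ 59
59 · 393 = 23187 ≡ 49
49 · 169 = 8281 ≡ 233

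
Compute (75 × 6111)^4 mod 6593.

729

75 × 6111 = 458325 ≡ 3408 (mod 6593)
(3408)^4 ≡ 729 (mod 6593)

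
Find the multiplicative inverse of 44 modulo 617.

603

By the extended Euclidean algorithm:
617 = 14×44 + 1
44 = 44×1 + 0
gcd(44, 617) = 1, so the inverse exists.
Bézout: 1 = 1×617 − 14×44.
So 44⁻¹ ≡ −14 ≡ 603 (mod 617).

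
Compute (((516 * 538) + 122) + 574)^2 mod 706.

538

516 * 538 = 277608 ≡ 150 (mod 706)
150 + 122 = 272
272 + 574 = 846 ≡ 140 (mod 706)
(140)^2 ≡ 538 (mod 706)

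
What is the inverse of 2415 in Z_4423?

Run the extended Euclidean algorithm:
4423 = 1*2415 + 2008
2415 = 1*2008 + 407
2008 = 4*407 + 380
407 = 1*380 + 27
380 = 14*27 + 2
27 = 13*2 + 1
2 = 2*1 + 0
gcd(2415, 4423) = 1, so the inverse exists.
Bézout: 1 = −1163*4423 + 2130*2415.
So 2415⁻¹ ≡ 2130 (mod 4423).

2130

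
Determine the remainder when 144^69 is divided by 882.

Compute successive squares:
69 in binary is 1000101, i.e. 69 = 64 + 4 + 1.
144^1 ≡ 144 (mod 882)
144^2 ≡ 144^2 = 20736 ≡ 450 (mod 882)
144^4 ≡ 450^2 = 202500 ≡ 522 (mod 882)
144^8 ≡ 522^2 = 272484 ≡ 828 (mod 882)
144^16 ≡ 828^2 = 685584 ≡ 270 (mod 882)
144^32 ≡ 270^2 = 72900 ≡ 576 (mod 882)
144^64 ≡ 576^2 = 331776 ≡ 144 (mod 882)
144^69 = 144^64 · 144^4 · 144^1 ≡ 144 · 522 · 144 (mod 882).
Accumulate the product:
144 · 522 = 75168 ≡ 198
198 · 144 = 28512 ≡ 288

288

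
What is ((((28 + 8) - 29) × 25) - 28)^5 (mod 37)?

36

28 + 8 = 36
36 - 29 = 7
7 × 25 = 175 ≡ 27 (mod 37)
27 - 28 = -1 ≡ 36 (mod 37)
(36)^5 ≡ 36 (mod 37)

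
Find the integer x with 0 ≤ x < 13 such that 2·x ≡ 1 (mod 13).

7

13 = 6·2 + 1
2 = 2·1 + 0
gcd(2, 13) = 1, so the inverse exists.
Back-substitute for 1:
1 = 1·13 − 6·2
So 2⁻¹ ≡ −6 ≡ 7 (mod 13).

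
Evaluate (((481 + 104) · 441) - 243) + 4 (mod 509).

481 + 104 = 585 ≡ 76 (mod 509)
76 · 441 = 33516 ≡ 431 (mod 509)
431 - 243 = 188
188 + 4 = 192

192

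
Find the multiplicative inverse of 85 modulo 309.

40

Run the extended Euclidean algorithm:
309 = 3×85 + 54
85 = 1×54 + 31
54 = 1×31 + 23
31 = 1×23 + 8
23 = 2×8 + 7
8 = 1×7 + 1
7 = 7×1 + 0
gcd(85, 309) = 1, so the inverse exists.
Back-substitute for 1:
1 = 1×8 − 1×7
  = −1×23 + 3×8
  = 3×31 − 4×23
  = −4×54 + 7×31
  = 7×85 − 11×54
  = −11×309 + 40×85
So 85⁻¹ ≡ 40 (mod 309).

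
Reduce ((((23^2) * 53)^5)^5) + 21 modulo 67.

(23)^2 ≡ 60 (mod 67)
60 * 53 = 3180 ≡ 31 (mod 67)
(31)^5 ≡ 51 (mod 67)
(51)^5 ≡ 41 (mod 67)
41 + 21 = 62

62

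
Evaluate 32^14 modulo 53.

6

By square-and-multiply:
14 in binary is 1110, i.e. 14 = 8 + 4 + 2.
32^1 ≡ 32 (mod 53)
32^2 ≡ 32^2 = 1024 ≡ 17 (mod 53)
32^4 ≡ 17^2 = 289 ≡ 24 (mod 53)
32^8 ≡ 24^2 = 576 ≡ 46 (mod 53)
32^14 = 32^8 * 32^4 * 32^2 ≡ 46 * 24 * 17 (mod 53).
Accumulate the product:
46 * 24 = 1104 ≡ 44
44 * 17 = 748 ≡ 6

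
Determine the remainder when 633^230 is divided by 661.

623

By square-and-multiply:
230 in binary is 11100110, i.e. 230 = 128 + 64 + 32 + 4 + 2.
633^1 ≡ 633 (mod 661)
633^2 ≡ 633^2 = 400689 ≡ 123 (mod 661)
633^4 ≡ 123^2 = 15129 ≡ 587 (mod 661)
633^8 ≡ 587^2 = 344569 ≡ 188 (mod 661)
633^16 ≡ 188^2 = 35344 ≡ 311 (mod 661)
633^32 ≡ 311^2 = 96721 ≡ 215 (mod 661)
633^64 ≡ 215^2 = 46225 ≡ 616 (mod 661)
633^128 ≡ 616^2 = 379456 ≡ 42 (mod 661)
633^230 = 633^128 · 633^64 · 633^32 · 633^4 · 633^2 ≡ 42 · 616 · 215 · 587 · 123 (mod 661).
Accumulate the product:
42 · 616 = 25872 ≡ 93
93 · 215 = 19995 ≡ 165
165 · 587 = 96855 ≡ 349
349 · 123 = 42927 ≡ 623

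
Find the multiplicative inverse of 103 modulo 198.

25

Apply the Euclidean algorithm and back-substitute:
198 = 1*103 + 95
103 = 1*95 + 8
95 = 11*8 + 7
8 = 1*7 + 1
7 = 7*1 + 0
gcd(103, 198) = 1, so the inverse exists.
Bézout: 1 = −13*198 + 25*103.
So 103⁻¹ ≡ 25 (mod 198).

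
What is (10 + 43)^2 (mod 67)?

62

10 + 43 = 53
(53)^2 ≡ 62 (mod 67)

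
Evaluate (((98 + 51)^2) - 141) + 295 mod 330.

245

98 + 51 = 149
(149)^2 ≡ 91 (mod 330)
91 - 141 = -50 ≡ 280 (mod 330)
280 + 295 = 575 ≡ 245 (mod 330)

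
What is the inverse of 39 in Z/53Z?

Run the extended Euclidean algorithm:
53 = 1×39 + 14
39 = 2×14 + 11
14 = 1×11 + 3
11 = 3×3 + 2
3 = 1×2 + 1
2 = 2×1 + 0
gcd(39, 53) = 1, so the inverse exists.
Back-substitute for 1:
1 = 1×3 − 1×2
  = −1×11 + 4×3
  = 4×14 − 5×11
  = −5×39 + 14×14
  = 14×53 − 19×39
So 39⁻¹ ≡ −19 ≡ 34 (mod 53).

34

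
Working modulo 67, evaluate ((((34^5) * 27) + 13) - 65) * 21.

(34)^5 ≡ 44 (mod 67)
44 * 27 = 1188 ≡ 49 (mod 67)
49 + 13 = 62
62 - 65 = -3 ≡ 64 (mod 67)
64 * 21 = 1344 ≡ 4 (mod 67)

4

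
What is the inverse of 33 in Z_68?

33

68 = 2×33 + 2
33 = 16×2 + 1
2 = 2×1 + 0
gcd(33, 68) = 1, so the inverse exists.
Bézout: 1 = −16×68 + 33×33.
So 33⁻¹ ≡ 33 (mod 68).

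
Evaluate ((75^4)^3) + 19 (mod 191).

(75)^4 ≡ 138 (mod 191)
(138)^3 ≡ 103 (mod 191)
103 + 19 = 122

122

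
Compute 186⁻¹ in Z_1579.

399

1579 = 8×186 + 91
186 = 2×91 + 4
91 = 22×4 + 3
4 = 1×3 + 1
3 = 3×1 + 0
gcd(186, 1579) = 1, so the inverse exists.
Bézout: 1 = −47×1579 + 399×186.
So 186⁻¹ ≡ 399 (mod 1579).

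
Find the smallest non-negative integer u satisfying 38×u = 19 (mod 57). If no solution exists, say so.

gcd(38, 57) = 19, and 19 | 19, so solutions exist.
Divide through by 19: 2×u ≡ 1 (mod 3).
2⁻¹ ≡ 2 (mod 3).
u ≡ 2×1 ≡ 2 (mod 3).
The smallest non-negative solution is u = 2.

2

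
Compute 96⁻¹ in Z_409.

409 = 4·96 + 25
96 = 3·25 + 21
25 = 1·21 + 4
21 = 5·4 + 1
4 = 4·1 + 0
gcd(96, 409) = 1, so the inverse exists.
Bézout: 1 = −23·409 + 98·96.
So 96⁻¹ ≡ 98 (mod 409).

98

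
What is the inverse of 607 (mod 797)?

By the extended Euclidean algorithm:
797 = 1·607 + 190
607 = 3·190 + 37
190 = 5·37 + 5
37 = 7·5 + 2
5 = 2·2 + 1
2 = 2·1 + 0
gcd(607, 797) = 1, so the inverse exists.
Bézout: 1 = 246·797 − 323·607.
So 607⁻¹ ≡ −323 ≡ 474 (mod 797).

474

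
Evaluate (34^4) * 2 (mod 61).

(34)^4 ≡ 9 (mod 61)
9 * 2 = 18

18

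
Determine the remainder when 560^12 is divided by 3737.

3303

Using repeated squaring:
12 in binary is 1100, i.e. 12 = 8 + 4.
560^1 ≡ 560 (mod 3737)
560^2 ≡ 560^2 = 313600 ≡ 3429 (mod 3737)
560^4 ≡ 3429^2 = 11758041 ≡ 1439 (mod 3737)
560^8 ≡ 1439^2 = 2070721 ≡ 423 (mod 3737)
560^12 = 560^8 × 560^4 ≡ 423 × 1439 (mod 3737).
423 × 1439 = 608697 ≡ 3303 (mod 3737).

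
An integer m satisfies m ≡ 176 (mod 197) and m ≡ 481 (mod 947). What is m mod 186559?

140637

197⁻¹ mod 947: 197*673 ≡ 1 (mod 947), so 197⁻¹ ≡ 673.
m = 176 + 197*((481 − 176)*673 mod 947) = 176 + 197*713 = 140637.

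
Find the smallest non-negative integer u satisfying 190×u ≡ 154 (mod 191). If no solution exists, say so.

gcd(190, 191) = 1, so a unique solution mod 191 exists.
190⁻¹ ≡ 190 (mod 191).
u ≡ 190×154 ≡ 37 (mod 191).

37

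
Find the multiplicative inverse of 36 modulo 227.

82

227 = 6×36 + 11
36 = 3×11 + 3
11 = 3×3 + 2
3 = 1×2 + 1
2 = 2×1 + 0
gcd(36, 227) = 1, so the inverse exists.
Bézout: 1 = −13×227 + 82×36.
So 36⁻¹ ≡ 82 (mod 227).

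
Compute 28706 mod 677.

28706 = 42·677 + 272, so 28706 ≡ 272 (mod 677).

272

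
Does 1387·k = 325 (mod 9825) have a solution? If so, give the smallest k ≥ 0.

gcd(1387, 9825) = 1, so a unique solution mod 9825 exists.
1387⁻¹ ≡ 1948 (mod 9825).
k ≡ 1948·325 ≡ 4300 (mod 9825).

4300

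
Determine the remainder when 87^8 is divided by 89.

78

Compute successive squares:
87^1 ≡ 87 (mod 89)
87^2 ≡ 87^2 = 7569 ≡ 4 (mod 89)
87^4 ≡ 4^2 = 16 (mod 89)
87^8 ≡ 16^2 = 256 ≡ 78 (mod 89)
So 87^8 ≡ 78 (mod 89).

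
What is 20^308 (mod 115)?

20^1 ≡ 20 (mod 115)
20^2 ≡ 20^2 = 400 ≡ 55 (mod 115)
20^4 ≡ 55^2 = 3025 ≡ 35 (mod 115)
20^8 ≡ 35^2 = 1225 ≡ 75 (mod 115)
20^16 ≡ 75^2 = 5625 ≡ 105 (mod 115)
20^32 ≡ 105^2 = 11025 ≡ 100 (mod 115)
20^64 ≡ 100^2 = 10000 ≡ 110 (mod 115)
20^128 ≡ 110^2 = 12100 ≡ 25 (mod 115)
20^256 ≡ 25^2 = 625 ≡ 50 (mod 115)
20^308 = 20^256 * 20^32 * 20^16 * 20^4 ≡ 50 * 100 * 105 * 35 (mod 115).
Accumulate the product:
50 * 100 = 5000 ≡ 55
55 * 105 = 5775 ≡ 25
25 * 35 = 875 ≡ 70

70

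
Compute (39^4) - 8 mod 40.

33

(39)^4 ≡ 1 (mod 40)
1 - 8 = -7 ≡ 33 (mod 40)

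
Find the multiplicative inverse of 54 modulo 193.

Run the extended Euclidean algorithm:
193 = 3*54 + 31
54 = 1*31 + 23
31 = 1*23 + 8
23 = 2*8 + 7
8 = 1*7 + 1
7 = 7*1 + 0
gcd(54, 193) = 1, so the inverse exists.
Back-substitute for 1:
1 = 1*8 − 1*7
  = −1*23 + 3*8
  = 3*31 − 4*23
  = −4*54 + 7*31
  = 7*193 − 25*54
So 54⁻¹ ≡ −25 ≡ 168 (mod 193).

168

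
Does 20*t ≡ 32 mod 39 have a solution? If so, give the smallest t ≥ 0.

25

gcd(20, 39) = 1, so a unique solution mod 39 exists.
20⁻¹ ≡ 2 (mod 39).
t ≡ 2*32 ≡ 25 (mod 39).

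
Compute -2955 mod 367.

348

-2955 = -9*367 + 348, so -2955 ≡ 348 (mod 367).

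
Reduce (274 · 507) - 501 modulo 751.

233

274 · 507 = 138918 ≡ 734 (mod 751)
734 - 501 = 233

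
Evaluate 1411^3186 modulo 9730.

Using repeated squaring:
3186 in binary is 110001110010, i.e. 3186 = 2048 + 1024 + 64 + 32 + 16 + 2.
1411^1 ≡ 1411 (mod 9730)
1411^2 ≡ 1411^2 = 1990921 ≡ 6001 (mod 9730)
1411^4 ≡ 6001^2 = 36012001 ≡ 1271 (mod 9730)
1411^8 ≡ 1271^2 = 1615441 ≡ 261 (mod 9730)
1411^16 ≡ 261^2 = 68121 ≡ 11 (mod 9730)
1411^32 ≡ 11^2 = 121 (mod 9730)
1411^64 ≡ 121^2 = 14641 ≡ 4911 (mod 9730)
1411^128 ≡ 4911^2 = 24117921 ≡ 6981 (mod 9730)
1411^256 ≡ 6981^2 = 48734361 ≡ 6521 (mod 9730)
1411^512 ≡ 6521^2 = 42523441 ≡ 3341 (mod 9730)
1411^1024 ≡ 3341^2 = 11162281 ≡ 1971 (mod 9730)
1411^2048 ≡ 1971^2 = 3884841 ≡ 2571 (mod 9730)
1411^3186 = 1411^2048 × 1411^1024 × 1411^64 × 1411^32 × 1411^16 × 1411^2 ≡ 2571 × 1971 × 4911 × 121 × 11 × 6001 (mod 9730).
Accumulate the product:
2571 × 1971 = 5067441 ≡ 7841
7841 × 4911 = 38507151 ≡ 5541
5541 × 121 = 670461 ≡ 8821
8821 × 11 = 97031 ≡ 9461
9461 × 6001 = 56775461 ≡ 911

911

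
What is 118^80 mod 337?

316

Using repeated squaring:
80 in binary is 1010000, i.e. 80 = 64 + 16.
118^1 ≡ 118 (mod 337)
118^2 ≡ 118^2 = 13924 ≡ 107 (mod 337)
118^4 ≡ 107^2 = 11449 ≡ 328 (mod 337)
118^8 ≡ 328^2 = 107584 ≡ 81 (mod 337)
118^16 ≡ 81^2 = 6561 ≡ 158 (mod 337)
118^32 ≡ 158^2 = 24964 ≡ 26 (mod 337)
118^64 ≡ 26^2 = 676 ≡ 2 (mod 337)
118^80 = 118^64 * 118^16 ≡ 2 * 158 (mod 337).
2 * 158 = 316 ≡ 316 (mod 337).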